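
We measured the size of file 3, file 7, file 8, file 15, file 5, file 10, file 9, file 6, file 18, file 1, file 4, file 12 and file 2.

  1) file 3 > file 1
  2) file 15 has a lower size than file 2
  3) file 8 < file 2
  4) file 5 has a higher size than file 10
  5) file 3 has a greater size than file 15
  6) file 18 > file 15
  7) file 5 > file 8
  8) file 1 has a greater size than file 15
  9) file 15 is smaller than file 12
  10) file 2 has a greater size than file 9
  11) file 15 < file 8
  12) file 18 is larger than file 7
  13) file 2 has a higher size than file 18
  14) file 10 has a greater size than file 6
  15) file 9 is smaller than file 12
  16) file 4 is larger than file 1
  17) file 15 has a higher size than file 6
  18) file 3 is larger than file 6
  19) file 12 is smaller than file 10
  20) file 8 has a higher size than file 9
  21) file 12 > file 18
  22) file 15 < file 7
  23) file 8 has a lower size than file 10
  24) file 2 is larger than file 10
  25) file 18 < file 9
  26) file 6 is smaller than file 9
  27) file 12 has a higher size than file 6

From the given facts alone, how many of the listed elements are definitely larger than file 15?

11

The elements the relations force above file 15 are file 7, file 1, file 3, file 18, file 4, file 9, file 12, file 8, file 10, file 2, file 5 — no chain reaches any other.
That is 11.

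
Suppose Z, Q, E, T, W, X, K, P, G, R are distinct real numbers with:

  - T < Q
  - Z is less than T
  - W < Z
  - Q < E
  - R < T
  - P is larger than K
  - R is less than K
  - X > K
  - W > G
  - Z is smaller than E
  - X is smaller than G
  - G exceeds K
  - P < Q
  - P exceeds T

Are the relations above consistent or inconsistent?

The single ordering R < K < X < G < W < Z < T < P < Q < E satisfies every listed relation, so no contradiction arises.

consistent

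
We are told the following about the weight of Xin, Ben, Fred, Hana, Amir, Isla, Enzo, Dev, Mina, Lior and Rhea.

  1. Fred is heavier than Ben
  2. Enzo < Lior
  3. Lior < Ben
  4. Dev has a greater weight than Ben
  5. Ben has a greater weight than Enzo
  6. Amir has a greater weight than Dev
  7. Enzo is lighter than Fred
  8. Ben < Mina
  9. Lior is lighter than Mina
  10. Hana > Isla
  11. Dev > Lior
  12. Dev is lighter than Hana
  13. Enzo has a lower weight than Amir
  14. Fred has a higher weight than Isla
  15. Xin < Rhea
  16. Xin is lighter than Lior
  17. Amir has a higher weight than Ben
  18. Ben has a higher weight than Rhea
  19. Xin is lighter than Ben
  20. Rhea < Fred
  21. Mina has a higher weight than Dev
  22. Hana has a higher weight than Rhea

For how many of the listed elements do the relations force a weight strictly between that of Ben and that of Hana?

1

The relations place Ben below Hana. An element lies strictly between them when it is forced above Ben and also forced below Hana.
Above Ben: {Dev, Mina, Amir, Fred}. Below Hana: {Xin, Rhea, Enzo, Lior, Dev, Isla}.
Intersection: {Dev} — 1.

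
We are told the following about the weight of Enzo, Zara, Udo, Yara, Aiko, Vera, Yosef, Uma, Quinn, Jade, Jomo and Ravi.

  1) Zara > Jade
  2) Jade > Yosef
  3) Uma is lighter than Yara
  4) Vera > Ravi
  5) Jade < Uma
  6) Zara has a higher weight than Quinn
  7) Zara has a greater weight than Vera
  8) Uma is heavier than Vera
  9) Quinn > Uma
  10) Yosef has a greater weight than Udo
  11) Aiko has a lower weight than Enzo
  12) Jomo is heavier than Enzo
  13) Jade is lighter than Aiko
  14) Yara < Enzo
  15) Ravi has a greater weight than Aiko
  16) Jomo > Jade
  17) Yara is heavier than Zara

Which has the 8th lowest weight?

Quinn

Piecing the relations together gives one ordering: Udo < Yosef < Jade < Aiko < Ravi < Vera < Uma < Quinn < Zara < Yara < Enzo < Jomo.
Counting 8 from the smallest end gives Quinn.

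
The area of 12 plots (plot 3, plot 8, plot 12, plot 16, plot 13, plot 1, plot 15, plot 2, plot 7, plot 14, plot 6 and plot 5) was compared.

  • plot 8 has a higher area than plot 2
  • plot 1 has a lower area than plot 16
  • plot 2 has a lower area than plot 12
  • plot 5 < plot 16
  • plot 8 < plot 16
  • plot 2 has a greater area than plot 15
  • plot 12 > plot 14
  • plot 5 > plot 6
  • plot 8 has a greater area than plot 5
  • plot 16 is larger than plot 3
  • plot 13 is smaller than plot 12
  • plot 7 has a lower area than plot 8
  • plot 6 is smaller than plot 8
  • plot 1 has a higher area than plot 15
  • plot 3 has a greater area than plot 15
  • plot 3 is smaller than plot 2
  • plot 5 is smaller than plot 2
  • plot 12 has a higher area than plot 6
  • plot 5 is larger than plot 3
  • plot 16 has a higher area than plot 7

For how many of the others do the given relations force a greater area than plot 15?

From plot 15 the given relations immediately reach plot 3, plot 1, plot 2.
From those, plot 5, plot 12, plot 8, plot 16 — 7 in total.
Nothing else is reachable above plot 15; 7 in all.

7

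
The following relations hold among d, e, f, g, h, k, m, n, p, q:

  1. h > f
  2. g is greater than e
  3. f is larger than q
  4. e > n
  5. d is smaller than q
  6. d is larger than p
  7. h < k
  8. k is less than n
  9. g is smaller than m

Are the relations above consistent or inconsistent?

consistent

Every relation is compatible with p < d < q < f < h < k < n < e < g < m; the set is consistent.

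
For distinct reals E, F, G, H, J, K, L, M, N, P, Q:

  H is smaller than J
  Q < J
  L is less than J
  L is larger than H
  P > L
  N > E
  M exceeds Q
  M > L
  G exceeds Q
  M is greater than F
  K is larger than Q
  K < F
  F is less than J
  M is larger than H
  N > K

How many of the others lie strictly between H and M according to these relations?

The relations place H below M. An element lies strictly between them when it is forced above H and also forced below M.
Above H: {L, P, J}. Below M: {Q, K, F, L}.
Intersection: {L} — 1.

1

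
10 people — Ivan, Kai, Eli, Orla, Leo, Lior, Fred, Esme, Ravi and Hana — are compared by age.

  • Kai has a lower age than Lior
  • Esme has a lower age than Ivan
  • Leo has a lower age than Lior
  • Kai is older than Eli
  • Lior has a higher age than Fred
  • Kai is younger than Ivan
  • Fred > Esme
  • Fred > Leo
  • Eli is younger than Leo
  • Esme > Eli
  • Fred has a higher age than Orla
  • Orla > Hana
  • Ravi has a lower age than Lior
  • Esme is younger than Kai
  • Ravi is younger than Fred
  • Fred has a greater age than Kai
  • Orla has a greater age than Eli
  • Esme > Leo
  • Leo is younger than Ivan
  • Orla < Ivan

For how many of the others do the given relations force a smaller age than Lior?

8

Directly below Lior: Ravi, Leo, Kai, Fred.
One step further: Eli, Esme, Orla (7 so far).
One step further: Hana (8 so far).
Nothing else is reachable below Lior; 8 in all.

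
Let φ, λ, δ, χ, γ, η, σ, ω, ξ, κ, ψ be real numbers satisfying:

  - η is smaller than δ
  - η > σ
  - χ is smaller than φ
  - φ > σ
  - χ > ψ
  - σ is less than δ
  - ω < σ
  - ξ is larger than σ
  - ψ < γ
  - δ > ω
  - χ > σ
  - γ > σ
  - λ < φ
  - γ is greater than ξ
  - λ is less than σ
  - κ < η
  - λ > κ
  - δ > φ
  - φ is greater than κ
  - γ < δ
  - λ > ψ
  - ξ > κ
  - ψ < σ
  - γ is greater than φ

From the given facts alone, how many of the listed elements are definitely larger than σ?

From σ the given relations immediately reach χ, ξ, η, φ, γ, δ.
Nothing else is reachable above σ; 6 in all.

6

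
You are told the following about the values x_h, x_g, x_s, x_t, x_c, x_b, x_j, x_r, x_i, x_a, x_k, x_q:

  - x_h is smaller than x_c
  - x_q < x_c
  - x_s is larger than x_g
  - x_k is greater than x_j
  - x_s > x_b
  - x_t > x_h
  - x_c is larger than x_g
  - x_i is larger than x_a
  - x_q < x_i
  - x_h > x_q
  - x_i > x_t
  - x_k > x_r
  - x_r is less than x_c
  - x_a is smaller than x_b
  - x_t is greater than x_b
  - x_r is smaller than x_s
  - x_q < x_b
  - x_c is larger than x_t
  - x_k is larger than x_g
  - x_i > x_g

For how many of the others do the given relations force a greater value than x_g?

4

The elements the relations force above x_g are x_c, x_i, x_s, x_k — no chain reaches any other.
That is 4.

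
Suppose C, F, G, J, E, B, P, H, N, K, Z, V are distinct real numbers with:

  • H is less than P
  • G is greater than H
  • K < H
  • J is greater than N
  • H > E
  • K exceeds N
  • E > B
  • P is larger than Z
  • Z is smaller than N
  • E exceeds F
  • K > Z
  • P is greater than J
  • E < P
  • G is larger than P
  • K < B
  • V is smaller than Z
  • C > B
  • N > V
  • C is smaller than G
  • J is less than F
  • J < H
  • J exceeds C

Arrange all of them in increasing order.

V < Z < N < K < B < C < J < F < E < H < P < G

Each adjacent pair is fixed by a given relation: V < Z; Z < N; N < K; K < B; B < C; C < J; J < F; F < E; E < H; H < P; P < G. Chaining them end to end gives the full order.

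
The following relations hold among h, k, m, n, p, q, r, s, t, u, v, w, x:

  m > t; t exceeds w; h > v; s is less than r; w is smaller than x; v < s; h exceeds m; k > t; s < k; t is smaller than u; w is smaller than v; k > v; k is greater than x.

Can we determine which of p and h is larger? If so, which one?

Following every chain through p: nothing is chained to p.
h is not reached, and no chain runs the other way from h to p.
So the given relations leave the order of p and h undetermined.

undetermined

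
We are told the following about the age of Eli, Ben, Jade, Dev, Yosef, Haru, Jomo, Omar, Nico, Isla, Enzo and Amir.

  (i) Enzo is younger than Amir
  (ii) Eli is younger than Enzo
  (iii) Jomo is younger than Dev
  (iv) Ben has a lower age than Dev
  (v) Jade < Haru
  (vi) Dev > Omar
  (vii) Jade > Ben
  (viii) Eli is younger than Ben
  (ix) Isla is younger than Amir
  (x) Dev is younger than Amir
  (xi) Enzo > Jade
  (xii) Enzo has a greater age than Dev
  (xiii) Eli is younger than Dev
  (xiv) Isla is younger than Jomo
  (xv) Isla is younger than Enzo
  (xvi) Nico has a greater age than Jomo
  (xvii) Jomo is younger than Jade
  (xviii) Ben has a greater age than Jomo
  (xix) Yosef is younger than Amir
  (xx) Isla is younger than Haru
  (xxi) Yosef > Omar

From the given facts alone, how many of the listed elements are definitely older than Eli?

From Eli the given relations immediately reach Ben, Dev, Enzo.
From those, Jade, Amir — 5 in total.
From those, Haru — 6 in total.
No other element is forced above Eli by the given relations, so the count is 6.

6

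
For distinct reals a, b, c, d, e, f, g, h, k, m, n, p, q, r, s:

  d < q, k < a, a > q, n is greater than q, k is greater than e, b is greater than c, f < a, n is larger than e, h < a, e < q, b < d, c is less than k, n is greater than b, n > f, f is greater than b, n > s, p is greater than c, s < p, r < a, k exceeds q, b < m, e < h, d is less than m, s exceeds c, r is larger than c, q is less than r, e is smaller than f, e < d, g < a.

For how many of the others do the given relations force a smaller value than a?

10

From a the given relations immediately reach f, h, g, q, r, k.
From those, c, e, b, d — 10 in total.
No other element is forced below a by the given relations, so the count is 10.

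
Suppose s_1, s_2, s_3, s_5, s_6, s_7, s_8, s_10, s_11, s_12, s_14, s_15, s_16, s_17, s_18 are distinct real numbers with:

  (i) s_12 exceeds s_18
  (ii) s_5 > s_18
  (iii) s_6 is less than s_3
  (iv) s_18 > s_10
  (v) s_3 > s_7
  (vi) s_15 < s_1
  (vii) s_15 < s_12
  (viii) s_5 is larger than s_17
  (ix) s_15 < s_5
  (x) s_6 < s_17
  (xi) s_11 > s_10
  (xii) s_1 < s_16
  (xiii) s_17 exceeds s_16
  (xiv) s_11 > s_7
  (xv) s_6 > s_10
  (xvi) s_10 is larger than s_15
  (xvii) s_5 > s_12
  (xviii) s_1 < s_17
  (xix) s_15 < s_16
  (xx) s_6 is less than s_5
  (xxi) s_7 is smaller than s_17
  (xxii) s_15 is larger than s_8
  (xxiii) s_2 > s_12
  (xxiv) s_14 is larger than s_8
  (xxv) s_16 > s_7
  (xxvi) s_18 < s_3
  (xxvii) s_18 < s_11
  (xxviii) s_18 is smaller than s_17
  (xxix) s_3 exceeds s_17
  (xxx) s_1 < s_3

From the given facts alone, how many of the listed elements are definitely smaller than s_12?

4

The elements the relations force below s_12 are s_8, s_15, s_10, s_18 — no chain reaches any other.
That is 4.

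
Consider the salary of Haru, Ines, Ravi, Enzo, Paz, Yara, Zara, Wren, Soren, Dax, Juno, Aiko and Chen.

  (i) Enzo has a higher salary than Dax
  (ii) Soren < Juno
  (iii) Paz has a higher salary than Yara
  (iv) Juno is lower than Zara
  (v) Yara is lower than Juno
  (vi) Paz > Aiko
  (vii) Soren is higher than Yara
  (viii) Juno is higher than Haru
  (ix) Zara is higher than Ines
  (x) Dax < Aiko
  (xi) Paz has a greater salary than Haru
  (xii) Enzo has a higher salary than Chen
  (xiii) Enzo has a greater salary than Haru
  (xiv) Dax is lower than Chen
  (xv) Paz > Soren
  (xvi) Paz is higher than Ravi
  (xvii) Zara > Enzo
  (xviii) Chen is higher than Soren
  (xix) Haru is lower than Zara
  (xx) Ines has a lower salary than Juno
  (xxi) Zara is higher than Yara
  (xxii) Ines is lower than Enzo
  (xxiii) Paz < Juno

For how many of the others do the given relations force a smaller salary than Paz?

Directly below Paz: Yara, Ravi, Aiko, Haru, Soren.
One step further: Dax (6 so far).
Nothing else is reachable below Paz; 6 in all.

6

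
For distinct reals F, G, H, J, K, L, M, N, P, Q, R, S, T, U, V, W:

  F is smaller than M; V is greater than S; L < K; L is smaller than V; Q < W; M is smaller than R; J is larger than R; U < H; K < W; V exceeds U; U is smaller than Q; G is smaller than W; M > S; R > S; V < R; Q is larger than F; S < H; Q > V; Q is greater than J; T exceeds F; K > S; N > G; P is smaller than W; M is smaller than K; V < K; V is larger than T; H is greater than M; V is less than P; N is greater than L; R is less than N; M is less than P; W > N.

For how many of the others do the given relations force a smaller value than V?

The elements the relations force below V are F, S, T, U, L — no chain reaches any other.
That is 5.

5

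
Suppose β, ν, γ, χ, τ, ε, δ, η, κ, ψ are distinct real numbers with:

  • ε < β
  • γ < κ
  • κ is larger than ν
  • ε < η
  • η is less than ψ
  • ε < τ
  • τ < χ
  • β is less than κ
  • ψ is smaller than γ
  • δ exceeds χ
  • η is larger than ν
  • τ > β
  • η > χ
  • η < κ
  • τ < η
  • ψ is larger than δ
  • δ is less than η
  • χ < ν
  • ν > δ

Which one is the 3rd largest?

ψ

The consecutive relations fix a unique order: ε < β < τ < χ < δ < ν < η < ψ < γ < κ.
Counting 3 from the largest end gives ψ.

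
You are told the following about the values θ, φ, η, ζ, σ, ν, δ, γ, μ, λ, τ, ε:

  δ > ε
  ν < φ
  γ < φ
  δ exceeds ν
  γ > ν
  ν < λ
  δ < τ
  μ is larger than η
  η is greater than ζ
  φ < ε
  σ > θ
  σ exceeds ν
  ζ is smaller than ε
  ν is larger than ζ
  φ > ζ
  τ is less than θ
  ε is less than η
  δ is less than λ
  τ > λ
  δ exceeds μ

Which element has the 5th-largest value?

δ

Piecing the relations together gives one ordering: ζ < ν < γ < φ < ε < η < μ < δ < λ < τ < θ < σ.
The 5th largest is δ.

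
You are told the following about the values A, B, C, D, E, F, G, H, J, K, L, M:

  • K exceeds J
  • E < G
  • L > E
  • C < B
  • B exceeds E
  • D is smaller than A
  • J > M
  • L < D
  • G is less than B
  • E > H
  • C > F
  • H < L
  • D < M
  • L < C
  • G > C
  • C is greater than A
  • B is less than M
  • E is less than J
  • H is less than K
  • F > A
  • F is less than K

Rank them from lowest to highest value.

H < E < L < D < A < F < C < G < B < M < J < K

The consecutive links are each given: H < E; E < L; L < D; D < A; A < F; F < C; C < G; G < B; B < M; M < J; J < K.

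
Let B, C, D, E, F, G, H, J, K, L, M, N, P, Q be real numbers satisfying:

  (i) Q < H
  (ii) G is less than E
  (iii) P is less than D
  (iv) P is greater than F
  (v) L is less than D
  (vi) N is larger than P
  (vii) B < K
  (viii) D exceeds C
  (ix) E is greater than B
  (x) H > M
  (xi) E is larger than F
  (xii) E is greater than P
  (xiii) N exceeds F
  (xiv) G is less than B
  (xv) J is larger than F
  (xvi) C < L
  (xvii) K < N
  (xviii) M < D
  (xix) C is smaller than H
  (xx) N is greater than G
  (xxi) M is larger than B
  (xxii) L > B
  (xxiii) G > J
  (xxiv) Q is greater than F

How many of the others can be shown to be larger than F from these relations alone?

12

The elements the relations force above F are J, Q, P, G, B, L, M, K, H, N, D, E — no chain reaches any other.
That is 12.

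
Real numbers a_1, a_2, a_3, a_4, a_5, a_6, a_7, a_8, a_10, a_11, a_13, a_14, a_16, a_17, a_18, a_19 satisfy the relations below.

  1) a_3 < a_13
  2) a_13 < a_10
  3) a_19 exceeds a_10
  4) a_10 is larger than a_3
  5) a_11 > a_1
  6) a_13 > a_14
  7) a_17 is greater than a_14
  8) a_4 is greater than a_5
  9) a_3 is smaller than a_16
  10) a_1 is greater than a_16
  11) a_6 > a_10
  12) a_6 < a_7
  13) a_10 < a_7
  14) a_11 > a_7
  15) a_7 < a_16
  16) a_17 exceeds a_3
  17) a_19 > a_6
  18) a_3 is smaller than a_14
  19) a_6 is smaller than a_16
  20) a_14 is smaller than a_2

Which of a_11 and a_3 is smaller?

a_3

Following the relations from a_3: a_3 < a_14 < a_13 < a_10 < a_6 < a_7 < a_11.
So a_3 < a_11; a_3 is the smaller of the two.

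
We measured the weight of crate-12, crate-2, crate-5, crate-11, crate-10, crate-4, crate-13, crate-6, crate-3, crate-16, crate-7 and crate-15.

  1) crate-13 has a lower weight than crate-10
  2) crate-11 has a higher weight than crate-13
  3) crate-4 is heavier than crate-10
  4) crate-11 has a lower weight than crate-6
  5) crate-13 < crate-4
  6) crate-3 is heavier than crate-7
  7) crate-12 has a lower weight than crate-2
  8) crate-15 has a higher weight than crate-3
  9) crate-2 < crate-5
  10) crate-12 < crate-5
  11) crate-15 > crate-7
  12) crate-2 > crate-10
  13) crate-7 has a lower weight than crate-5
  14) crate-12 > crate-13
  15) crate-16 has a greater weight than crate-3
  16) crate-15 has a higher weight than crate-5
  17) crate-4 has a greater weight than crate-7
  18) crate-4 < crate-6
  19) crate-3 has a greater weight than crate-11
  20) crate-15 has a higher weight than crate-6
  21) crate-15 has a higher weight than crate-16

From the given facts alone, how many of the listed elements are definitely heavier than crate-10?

Directly above crate-10: crate-4, crate-2.
One step further: crate-6, crate-5 (4 so far).
One step further: crate-15 (5 so far).
Nothing else is reachable above crate-10; 5 in all.

5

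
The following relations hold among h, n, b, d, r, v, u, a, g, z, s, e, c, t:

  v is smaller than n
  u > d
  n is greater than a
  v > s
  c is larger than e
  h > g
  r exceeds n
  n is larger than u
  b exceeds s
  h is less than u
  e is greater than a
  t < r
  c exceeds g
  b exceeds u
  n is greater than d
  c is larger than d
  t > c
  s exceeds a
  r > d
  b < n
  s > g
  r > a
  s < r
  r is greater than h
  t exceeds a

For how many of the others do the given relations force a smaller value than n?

8

The elements the relations force below n are a, g, d, s, h, v, u, b — no chain reaches any other.
That is 8.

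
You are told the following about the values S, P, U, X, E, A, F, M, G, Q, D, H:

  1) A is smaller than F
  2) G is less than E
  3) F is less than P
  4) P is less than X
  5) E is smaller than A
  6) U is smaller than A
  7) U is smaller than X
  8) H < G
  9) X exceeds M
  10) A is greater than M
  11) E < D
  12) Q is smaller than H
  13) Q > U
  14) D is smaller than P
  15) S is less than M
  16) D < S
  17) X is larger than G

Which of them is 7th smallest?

The consecutive relations fix a unique order: U < Q < H < G < E < D < S < M < A < F < P < X.
Counting 7 from the smallest end gives S.

S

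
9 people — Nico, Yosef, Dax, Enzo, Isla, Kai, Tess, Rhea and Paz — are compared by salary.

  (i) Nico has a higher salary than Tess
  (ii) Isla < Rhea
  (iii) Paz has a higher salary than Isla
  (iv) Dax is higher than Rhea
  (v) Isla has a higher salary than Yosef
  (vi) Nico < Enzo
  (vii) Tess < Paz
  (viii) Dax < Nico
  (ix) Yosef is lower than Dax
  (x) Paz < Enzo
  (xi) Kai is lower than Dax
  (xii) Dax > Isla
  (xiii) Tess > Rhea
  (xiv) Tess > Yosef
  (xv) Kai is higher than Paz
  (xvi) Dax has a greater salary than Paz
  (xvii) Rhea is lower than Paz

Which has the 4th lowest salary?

Chaining the given pairs: Yosef < Isla < Rhea < Tess < Paz < Kai < Dax < Nico < Enzo.
Counting 4 from the smallest end gives Tess.

Tess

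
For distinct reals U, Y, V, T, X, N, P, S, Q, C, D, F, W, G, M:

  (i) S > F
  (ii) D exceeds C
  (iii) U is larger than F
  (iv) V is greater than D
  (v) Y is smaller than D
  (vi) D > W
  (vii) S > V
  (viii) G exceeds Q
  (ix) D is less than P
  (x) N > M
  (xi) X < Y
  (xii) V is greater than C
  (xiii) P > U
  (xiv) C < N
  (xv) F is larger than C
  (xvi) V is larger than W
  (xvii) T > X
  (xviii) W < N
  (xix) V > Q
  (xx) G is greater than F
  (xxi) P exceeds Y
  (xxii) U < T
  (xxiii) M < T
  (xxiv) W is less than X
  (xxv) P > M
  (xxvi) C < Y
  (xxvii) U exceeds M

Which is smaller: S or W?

W

Chaining the given relations: W < X < Y < D < V < S.
So W < S; W is the smaller of the two.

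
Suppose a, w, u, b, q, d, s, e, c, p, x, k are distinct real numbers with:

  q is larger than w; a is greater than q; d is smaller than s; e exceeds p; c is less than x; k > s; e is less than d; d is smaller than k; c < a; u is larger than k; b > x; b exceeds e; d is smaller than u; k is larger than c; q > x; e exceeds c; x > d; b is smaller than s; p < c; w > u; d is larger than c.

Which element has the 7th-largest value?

Piecing the relations together gives one ordering: p < c < e < d < x < b < s < k < u < w < q < a.
The 7th largest is b.

b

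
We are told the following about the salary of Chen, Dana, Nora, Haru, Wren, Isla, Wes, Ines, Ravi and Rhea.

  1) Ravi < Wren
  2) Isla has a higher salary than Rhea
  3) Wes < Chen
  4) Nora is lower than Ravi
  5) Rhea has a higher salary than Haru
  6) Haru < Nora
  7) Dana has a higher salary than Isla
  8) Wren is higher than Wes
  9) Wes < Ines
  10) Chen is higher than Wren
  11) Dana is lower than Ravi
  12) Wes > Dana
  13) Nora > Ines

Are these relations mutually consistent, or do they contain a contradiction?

consistent

Every relation is compatible with Haru < Rhea < Isla < Dana < Wes < Ines < Nora < Ravi < Wren < Chen; the set is consistent.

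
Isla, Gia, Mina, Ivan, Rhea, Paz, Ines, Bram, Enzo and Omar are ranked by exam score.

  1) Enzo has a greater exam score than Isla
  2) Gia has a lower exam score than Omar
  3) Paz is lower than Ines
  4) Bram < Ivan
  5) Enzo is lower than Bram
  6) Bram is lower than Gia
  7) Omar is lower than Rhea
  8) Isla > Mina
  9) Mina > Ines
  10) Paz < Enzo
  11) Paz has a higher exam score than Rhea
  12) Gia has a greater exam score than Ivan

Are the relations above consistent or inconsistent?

We have Gia < Omar stated directly, yet also Omar < Rhea < Paz < Ines < Mina < Isla < Enzo < Bram < Ivan < Gia by chaining the others — so Omar < Gia. Contradiction.

inconsistent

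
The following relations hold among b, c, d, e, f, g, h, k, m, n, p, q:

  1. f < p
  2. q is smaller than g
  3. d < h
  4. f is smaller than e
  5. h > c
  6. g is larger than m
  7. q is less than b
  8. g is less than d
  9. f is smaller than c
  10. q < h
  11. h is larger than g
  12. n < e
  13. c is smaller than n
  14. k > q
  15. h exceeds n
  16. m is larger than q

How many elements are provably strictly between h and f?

2

Chaining upward from f reaches: c, n, e, p.
Chaining downward from h reaches: q, c, m, g, n, d.
Strictly between f and h are those in both lists: c, n — 2 elements.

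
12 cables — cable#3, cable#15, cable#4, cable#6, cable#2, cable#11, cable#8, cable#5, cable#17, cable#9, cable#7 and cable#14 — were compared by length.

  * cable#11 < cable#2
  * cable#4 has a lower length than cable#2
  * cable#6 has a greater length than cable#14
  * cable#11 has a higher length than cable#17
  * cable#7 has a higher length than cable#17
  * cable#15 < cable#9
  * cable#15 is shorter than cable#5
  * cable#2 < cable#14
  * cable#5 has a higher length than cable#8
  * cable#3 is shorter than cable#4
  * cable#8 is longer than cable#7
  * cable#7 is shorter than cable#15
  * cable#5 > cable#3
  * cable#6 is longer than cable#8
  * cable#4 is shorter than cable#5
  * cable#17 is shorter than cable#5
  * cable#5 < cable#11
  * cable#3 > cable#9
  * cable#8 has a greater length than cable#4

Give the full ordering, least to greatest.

cable#17 < cable#7 < cable#15 < cable#9 < cable#3 < cable#4 < cable#8 < cable#5 < cable#11 < cable#2 < cable#14 < cable#6

Nothing is placed below cable#17, so it is least; from there cable#17 < cable#7; cable#7 < cable#15; cable#15 < cable#9; cable#9 < cable#3; cable#3 < cable#4; cable#4 < cable#8; cable#8 < cable#5; cable#5 < cable#11; cable#11 < cable#2; cable#2 < cable#14; cable#14 < cable#6, each given directly.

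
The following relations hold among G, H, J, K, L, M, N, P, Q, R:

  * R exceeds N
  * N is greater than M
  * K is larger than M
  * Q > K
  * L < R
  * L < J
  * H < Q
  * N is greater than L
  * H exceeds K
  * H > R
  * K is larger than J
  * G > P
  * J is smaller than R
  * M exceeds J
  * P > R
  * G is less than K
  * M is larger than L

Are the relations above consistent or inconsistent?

Every relation is compatible with L < J < M < N < R < P < G < K < H < Q; the set is consistent.

consistent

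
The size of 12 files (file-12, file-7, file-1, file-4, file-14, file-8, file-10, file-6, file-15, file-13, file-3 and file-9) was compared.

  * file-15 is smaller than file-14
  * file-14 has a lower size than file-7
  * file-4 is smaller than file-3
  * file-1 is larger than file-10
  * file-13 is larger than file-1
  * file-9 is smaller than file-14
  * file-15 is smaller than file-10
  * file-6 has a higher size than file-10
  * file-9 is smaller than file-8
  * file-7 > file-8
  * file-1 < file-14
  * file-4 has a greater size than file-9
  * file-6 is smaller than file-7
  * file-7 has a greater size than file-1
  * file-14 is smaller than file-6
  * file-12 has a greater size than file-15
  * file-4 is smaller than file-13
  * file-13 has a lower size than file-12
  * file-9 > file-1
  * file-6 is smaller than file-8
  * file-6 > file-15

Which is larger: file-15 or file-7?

file-7

file-15 < file-10 < file-1 < file-14 < file-6 < file-8 < file-7, by transitivity through file-10, file-1, file-14, file-6, file-8.
So file-15 < file-7; file-7 is the larger of the two.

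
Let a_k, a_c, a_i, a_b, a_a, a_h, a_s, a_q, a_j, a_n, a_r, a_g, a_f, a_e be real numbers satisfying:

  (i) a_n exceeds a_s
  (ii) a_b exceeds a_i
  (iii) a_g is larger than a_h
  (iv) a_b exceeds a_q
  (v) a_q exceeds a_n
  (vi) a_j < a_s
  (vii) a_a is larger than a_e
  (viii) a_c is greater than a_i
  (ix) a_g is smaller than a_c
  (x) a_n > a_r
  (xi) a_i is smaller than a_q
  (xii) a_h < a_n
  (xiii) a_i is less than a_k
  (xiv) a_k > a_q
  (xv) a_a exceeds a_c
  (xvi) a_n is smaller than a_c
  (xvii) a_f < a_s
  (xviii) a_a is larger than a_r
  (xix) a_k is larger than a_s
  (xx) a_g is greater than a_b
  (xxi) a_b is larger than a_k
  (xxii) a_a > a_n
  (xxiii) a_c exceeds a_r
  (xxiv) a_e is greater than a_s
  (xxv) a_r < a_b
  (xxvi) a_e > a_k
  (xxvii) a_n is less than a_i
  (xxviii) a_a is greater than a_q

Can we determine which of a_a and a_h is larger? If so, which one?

Link the given pairs in sequence: a_h < a_n; a_n < a_i; a_i < a_q; a_q < a_k; a_k < a_b; a_b < a_g; a_g < a_c; a_c < a_a.
Chaining these gives a_h < a_n < a_i < a_q < a_k < a_b < a_g < a_c < a_a.
So a_a is larger.

a_a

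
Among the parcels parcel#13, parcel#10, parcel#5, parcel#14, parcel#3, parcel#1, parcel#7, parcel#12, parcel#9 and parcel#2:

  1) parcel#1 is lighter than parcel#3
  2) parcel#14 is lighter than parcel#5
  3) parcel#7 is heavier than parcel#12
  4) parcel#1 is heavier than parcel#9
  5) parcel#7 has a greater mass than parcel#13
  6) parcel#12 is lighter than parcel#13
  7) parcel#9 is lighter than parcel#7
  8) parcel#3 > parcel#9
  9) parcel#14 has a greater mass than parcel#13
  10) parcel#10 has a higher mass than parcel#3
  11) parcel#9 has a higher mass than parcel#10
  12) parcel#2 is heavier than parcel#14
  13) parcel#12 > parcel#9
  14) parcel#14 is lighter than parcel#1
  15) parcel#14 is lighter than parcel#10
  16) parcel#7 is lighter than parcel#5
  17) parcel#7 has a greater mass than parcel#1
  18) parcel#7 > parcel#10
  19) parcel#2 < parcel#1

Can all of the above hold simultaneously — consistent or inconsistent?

inconsistent

Chaining the given relations yields parcel#9 < parcel#12 < parcel#13 < parcel#14 < parcel#2 < parcel#1 < parcel#3 < parcel#10, so parcel#9 < parcel#10. But one relation states parcel#10 < parcel#9. These cannot both hold.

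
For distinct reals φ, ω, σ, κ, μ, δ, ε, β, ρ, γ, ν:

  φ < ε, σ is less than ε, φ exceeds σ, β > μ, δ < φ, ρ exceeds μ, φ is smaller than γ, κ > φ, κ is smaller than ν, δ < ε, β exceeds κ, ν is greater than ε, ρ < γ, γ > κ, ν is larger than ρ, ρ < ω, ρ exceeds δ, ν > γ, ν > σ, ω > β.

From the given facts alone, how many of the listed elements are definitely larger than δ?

8

From δ the given relations immediately reach φ, ε, ρ.
From those, κ, γ, ω, ν — 7 in total.
From those, β — 8 in total.
No other element is forced above δ by the given relations, so the count is 8.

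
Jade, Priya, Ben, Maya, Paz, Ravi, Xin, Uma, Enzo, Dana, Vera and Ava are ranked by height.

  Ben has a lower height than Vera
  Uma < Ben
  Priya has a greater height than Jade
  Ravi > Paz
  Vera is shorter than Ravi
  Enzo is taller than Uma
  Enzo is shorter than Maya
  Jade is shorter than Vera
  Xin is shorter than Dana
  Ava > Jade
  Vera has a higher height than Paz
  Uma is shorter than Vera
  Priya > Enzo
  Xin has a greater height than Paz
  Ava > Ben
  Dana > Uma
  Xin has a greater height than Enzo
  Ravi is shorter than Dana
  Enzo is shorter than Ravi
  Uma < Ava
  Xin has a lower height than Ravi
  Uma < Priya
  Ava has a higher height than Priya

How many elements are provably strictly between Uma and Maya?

The relations place Uma below Maya. An element lies strictly between them when it is forced above Uma and also forced below Maya.
Above Uma: {Enzo, Ben, Xin, Vera, Priya, Ava, Ravi, Dana}. Below Maya: {Enzo}.
Intersection: {Enzo} — 1.

1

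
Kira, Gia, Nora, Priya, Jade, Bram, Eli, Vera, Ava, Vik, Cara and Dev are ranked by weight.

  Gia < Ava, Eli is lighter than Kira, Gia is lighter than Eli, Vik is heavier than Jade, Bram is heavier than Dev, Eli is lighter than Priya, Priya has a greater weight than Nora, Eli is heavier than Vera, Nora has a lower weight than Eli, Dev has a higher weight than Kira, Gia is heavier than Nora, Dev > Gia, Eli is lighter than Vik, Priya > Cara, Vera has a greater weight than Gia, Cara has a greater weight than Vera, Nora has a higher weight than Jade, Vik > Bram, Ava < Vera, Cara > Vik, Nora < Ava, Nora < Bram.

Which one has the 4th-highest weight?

Bram

Piecing the relations together gives one ordering: Jade < Nora < Gia < Ava < Vera < Eli < Kira < Dev < Bram < Vik < Cara < Priya.
The 4th largest is Bram.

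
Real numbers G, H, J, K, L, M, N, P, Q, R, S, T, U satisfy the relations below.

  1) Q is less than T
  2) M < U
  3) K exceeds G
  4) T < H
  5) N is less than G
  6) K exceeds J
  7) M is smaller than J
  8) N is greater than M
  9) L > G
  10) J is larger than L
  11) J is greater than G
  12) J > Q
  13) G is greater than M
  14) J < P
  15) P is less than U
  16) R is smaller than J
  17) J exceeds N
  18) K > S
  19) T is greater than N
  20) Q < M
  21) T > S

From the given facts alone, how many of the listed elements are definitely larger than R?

4

Directly above R: J.
One step further: P, K (3 so far).
One step further: U (4 so far).
Nothing else is reachable above R; 4 in all.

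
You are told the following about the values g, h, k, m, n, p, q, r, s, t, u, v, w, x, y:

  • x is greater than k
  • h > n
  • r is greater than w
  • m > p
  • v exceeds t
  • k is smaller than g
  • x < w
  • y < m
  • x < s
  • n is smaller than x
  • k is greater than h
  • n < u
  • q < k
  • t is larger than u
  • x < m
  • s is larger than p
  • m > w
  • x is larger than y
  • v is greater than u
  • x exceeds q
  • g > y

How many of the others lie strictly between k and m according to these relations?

2

The relations place k below m. An element lies strictly between them when it is forced above k and also forced below m.
Above k: {x, w, s, g, r}. Below m: {n, h, q, y, p, x, w}.
Intersection: {x, w} — 2.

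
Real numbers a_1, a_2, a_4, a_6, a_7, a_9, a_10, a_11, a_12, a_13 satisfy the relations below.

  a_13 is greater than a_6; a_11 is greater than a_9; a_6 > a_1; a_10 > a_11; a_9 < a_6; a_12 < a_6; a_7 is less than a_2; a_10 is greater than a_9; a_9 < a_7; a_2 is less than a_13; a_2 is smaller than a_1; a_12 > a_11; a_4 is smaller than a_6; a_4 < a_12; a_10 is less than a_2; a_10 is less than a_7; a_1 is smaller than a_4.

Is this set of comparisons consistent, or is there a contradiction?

consistent

The single ordering a_9 < a_11 < a_10 < a_7 < a_2 < a_1 < a_4 < a_12 < a_6 < a_13 satisfies every listed relation, so no contradiction arises.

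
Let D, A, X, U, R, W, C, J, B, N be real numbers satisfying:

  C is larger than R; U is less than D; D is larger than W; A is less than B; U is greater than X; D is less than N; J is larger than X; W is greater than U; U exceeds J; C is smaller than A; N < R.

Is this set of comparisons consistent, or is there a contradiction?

The single ordering X < J < U < W < D < N < R < C < A < B satisfies every listed relation, so no contradiction arises.

consistent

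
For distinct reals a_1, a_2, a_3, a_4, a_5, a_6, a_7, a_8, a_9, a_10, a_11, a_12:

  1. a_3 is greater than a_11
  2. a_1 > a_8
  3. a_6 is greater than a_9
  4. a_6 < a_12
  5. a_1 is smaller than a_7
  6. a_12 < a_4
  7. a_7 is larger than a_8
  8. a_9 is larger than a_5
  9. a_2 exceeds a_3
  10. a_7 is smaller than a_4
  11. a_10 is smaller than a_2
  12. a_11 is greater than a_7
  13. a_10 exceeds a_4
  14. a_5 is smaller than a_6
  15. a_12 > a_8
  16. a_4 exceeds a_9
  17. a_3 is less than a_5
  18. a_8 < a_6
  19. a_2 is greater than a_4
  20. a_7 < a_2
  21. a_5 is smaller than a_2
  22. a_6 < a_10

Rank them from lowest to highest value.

a_8 < a_1 < a_7 < a_11 < a_3 < a_5 < a_9 < a_6 < a_12 < a_4 < a_10 < a_2

Nothing is placed below a_8, so it is least; from there a_8 < a_1; a_1 < a_7; a_7 < a_11; a_11 < a_3; a_3 < a_5; a_5 < a_9; a_9 < a_6; a_6 < a_12; a_12 < a_4; a_4 < a_10; a_10 < a_2, each given directly.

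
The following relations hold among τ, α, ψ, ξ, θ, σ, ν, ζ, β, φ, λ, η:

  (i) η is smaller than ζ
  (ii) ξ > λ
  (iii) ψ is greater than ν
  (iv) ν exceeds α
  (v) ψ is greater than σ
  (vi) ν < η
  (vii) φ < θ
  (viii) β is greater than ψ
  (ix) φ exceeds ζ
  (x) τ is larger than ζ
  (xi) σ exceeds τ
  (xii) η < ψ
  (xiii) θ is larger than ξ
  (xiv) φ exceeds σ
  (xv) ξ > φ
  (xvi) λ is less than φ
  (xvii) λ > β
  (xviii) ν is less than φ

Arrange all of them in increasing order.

α < ν < η < ζ < τ < σ < ψ < β < λ < φ < ξ < θ

Each adjacent pair is fixed by a given relation: α < ν; ν < η; η < ζ; ζ < τ; τ < σ; σ < ψ; ψ < β; β < λ; λ < φ; φ < ξ; ξ < θ. Chaining them end to end gives the full order.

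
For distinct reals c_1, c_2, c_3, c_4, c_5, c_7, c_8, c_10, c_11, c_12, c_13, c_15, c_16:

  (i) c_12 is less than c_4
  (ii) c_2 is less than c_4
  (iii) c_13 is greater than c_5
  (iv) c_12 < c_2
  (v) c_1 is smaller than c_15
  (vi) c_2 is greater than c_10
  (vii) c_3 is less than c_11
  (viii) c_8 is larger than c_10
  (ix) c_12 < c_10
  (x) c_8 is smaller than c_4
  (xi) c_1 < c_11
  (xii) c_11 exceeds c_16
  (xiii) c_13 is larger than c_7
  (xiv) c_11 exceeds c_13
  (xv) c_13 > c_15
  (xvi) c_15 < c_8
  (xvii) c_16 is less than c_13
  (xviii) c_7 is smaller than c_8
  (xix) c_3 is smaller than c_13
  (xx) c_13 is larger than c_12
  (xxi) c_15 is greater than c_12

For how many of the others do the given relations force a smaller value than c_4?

The elements the relations force below c_4 are c_7, c_12, c_10, c_1, c_15, c_2, c_8 — no chain reaches any other.
That is 7.

7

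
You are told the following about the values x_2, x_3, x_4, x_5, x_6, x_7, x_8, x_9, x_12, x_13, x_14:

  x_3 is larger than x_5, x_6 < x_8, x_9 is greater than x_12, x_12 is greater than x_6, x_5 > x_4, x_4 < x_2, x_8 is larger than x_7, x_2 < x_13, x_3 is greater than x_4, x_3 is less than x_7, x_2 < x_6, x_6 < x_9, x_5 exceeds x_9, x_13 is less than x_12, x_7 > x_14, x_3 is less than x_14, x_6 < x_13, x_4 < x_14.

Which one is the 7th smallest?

x_5

Chaining the given pairs: x_4 < x_2 < x_6 < x_13 < x_12 < x_9 < x_5 < x_3 < x_14 < x_7 < x_8.
The 7th smallest is x_5.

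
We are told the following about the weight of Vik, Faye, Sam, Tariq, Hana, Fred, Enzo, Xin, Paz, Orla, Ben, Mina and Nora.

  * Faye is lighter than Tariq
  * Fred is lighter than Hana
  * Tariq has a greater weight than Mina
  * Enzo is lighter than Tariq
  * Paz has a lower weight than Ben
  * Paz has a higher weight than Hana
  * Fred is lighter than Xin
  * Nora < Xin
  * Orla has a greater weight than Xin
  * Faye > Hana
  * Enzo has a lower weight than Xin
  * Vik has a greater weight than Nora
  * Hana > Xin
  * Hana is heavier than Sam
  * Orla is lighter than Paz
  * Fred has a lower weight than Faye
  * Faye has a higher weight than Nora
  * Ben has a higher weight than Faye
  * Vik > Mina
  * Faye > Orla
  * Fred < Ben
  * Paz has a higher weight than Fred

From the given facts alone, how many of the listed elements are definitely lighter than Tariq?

9

From Tariq the given relations immediately reach Mina, Enzo, Faye.
From those, Nora, Fred, Hana, Orla — 7 in total.
From those, Xin, Sam — 9 in total.
Nothing else is reachable below Tariq; 9 in all.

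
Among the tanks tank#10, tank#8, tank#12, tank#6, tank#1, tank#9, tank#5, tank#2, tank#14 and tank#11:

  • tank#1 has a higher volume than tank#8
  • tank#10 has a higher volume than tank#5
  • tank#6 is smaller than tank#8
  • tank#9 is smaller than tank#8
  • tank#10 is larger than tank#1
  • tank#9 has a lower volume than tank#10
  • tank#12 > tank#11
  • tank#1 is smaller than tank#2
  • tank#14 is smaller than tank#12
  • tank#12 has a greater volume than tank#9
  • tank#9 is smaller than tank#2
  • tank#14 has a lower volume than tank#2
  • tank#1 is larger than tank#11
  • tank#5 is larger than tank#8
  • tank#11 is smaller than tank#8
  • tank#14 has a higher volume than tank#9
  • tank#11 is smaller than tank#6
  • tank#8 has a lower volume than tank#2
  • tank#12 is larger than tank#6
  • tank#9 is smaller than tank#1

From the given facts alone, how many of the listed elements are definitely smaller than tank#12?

4

The elements the relations force below tank#12 are tank#11, tank#9, tank#6, tank#14 — no chain reaches any other.
That is 4.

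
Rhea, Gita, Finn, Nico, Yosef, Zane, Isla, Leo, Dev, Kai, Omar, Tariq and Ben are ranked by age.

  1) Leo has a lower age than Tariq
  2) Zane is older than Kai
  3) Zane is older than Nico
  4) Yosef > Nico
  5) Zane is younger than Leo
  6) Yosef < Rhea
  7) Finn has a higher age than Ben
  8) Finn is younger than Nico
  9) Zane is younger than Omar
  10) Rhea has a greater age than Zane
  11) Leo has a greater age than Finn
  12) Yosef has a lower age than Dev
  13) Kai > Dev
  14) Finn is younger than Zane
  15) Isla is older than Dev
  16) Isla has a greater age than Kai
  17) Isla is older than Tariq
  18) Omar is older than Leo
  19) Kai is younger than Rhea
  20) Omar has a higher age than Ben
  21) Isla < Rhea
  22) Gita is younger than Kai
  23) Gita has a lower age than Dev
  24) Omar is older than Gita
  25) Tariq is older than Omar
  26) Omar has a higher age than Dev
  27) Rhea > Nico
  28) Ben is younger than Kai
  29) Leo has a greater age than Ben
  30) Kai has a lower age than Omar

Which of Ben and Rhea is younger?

Ben

The relevant relations are Ben < Finn; Finn < Nico; Nico < Yosef; Yosef < Dev; Dev < Kai; Kai < Zane; Zane < Leo; Leo < Omar; Omar < Tariq; Tariq < Isla; Isla < Rhea.
Together: Ben < Finn < Nico < Yosef < Dev < Kai < Zane < Leo < Omar < Tariq < Isla < Rhea.
So Ben < Rhea; Ben is the younger of the two.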